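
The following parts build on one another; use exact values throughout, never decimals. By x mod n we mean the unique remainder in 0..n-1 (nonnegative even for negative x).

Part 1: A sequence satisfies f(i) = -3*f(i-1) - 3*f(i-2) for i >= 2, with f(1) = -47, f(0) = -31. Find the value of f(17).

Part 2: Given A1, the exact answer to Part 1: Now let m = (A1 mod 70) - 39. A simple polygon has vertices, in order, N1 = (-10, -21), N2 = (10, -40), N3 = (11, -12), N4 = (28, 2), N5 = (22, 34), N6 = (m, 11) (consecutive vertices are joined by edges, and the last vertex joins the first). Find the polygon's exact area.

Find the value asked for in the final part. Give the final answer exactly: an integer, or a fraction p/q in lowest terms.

4693/2

Part 1: f(2) = -3*(-47) - 3*(-31) = 234; iterating: f(2)=234, f(3)=-561, f(4)=981, f(5)=-1260, f(6)=837, f(7)=1269, f(8)=-6318, f(9)=15147, f(10)=-26487, f(11)=34020, f(12)=-22599, f(13)=-34263, f(14)=170586, f(15)=-408969, f(16)=715149, f(17)=-918540; answer -918540
Part 2: A1 = -918540; m = -39; cross terms: (-10*-40 - 10*-21)=610, (10*-12 - 11*-40)=320, (11*2 - 28*-12)=358, (28*34 - 22*2)=908, (22*11 - -39*34)=1568, (-39*-21 - -10*11)=929; twice the area = |4693| = 4693; area = 4693/2; answer 4693/2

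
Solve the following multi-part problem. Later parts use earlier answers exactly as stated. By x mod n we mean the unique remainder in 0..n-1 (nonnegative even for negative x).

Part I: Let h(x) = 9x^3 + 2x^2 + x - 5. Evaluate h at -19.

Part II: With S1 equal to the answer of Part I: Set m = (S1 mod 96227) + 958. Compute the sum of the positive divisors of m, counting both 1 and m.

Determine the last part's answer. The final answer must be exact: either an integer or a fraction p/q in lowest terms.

Part I: 9*(-19)^3 + 2*(-19)^2 + 1*(-19)^1 - 5 = (-61731) + (722) + (-19) + (-5) = -61033; answer -61033
Part II: S1 = -61033; m = 36152; 36152 = 2^3 * 4519; sigma = (1 + 2 + 4 + 8) * (1 + 4519) = 15 * 4520 = 67800; answer 67800

67800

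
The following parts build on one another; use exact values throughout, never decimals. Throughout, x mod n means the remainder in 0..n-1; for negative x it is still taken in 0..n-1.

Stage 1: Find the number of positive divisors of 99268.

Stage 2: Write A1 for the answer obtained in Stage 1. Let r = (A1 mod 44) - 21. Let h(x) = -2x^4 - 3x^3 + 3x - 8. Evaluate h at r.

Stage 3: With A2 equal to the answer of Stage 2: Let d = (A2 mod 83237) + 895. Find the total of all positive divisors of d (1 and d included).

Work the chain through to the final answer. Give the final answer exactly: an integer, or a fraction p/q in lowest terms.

151020

Stage 1: 99268 = 2^2 * 13 * 23 * 83; number of divisors = (2+1) * (1+1) * (1+1) * (1+1) = 24; answer 24
Stage 2: A1 = 24; r = 3; -2*(3)^4 - 3*(3)^3 + 3*(3)^1 - 8 = (-162) + (-81) + (9) + (-8) = -242; answer -242
Stage 3: A2 = -242; d = 83890; 83890 = 2 * 5 * 8389; sigma = (1 + 2) * (1 + 5) * (1 + 8389) = 3 * 6 * 8390 = 151020; answer 151020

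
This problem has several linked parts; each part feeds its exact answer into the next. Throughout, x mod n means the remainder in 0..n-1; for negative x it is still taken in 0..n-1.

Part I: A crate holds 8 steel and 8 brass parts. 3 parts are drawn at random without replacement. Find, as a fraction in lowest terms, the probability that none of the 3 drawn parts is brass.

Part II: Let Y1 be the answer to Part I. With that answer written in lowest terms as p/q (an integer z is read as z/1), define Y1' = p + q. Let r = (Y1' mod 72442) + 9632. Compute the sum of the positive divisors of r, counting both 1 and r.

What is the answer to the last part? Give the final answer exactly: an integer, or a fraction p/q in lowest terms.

Part I: total draws C(16,3) = 560; favorable C(8,3) = 56; P = 1/10; answer 1/10
Part II: Y1 = 1/10; threaded value p + q = 11; r = 9643; 9643 is prime, so its only divisors are 1 and 9643; sigma = 1 + 9643 = 9644; answer 9644

9644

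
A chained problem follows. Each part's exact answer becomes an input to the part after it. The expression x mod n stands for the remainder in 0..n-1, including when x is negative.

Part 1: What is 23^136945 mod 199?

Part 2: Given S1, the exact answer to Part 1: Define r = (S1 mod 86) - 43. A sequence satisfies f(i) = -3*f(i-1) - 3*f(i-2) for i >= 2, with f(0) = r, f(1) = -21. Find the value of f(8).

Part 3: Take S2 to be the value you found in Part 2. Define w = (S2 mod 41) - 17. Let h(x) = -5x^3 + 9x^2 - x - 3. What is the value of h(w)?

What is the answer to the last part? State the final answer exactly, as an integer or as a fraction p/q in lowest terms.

Part 1: squarings mod 199: 23^1=23, 23^2=131, 23^4=47, 23^8=20, 23^16=2, 23^32=4, 23^64=16, 23^128=57, 23^256=65, 23^512=46, 23^1024=126, 23^2048=155, 23^4096=145, 23^8192=130, 23^16384=184, 23^32768=26, 23^65536=79, 23^131072=72; 23^136945 = 23^1 * 23^16 * 23^32 * 23^64 * 23^128 * 23^512 * 23^1024 * 23^4096 * 23^131072 = 89 (mod 199); answer 89
Part 2: S1 = 89; r = -40; f(2) = -3*(-21) - 3*(-40) = 183; iterating: f(2)=183, f(3)=-486, f(4)=909, f(5)=-1269, f(6)=1080, f(7)=567, f(8)=-4941; answer -4941
Part 3: S2 = -4941; w = 3; -5*(3)^3 + 9*(3)^2 - 1*(3)^1 - 3 = (-135) + (81) + (-3) + (-3) = -60; answer -60

-60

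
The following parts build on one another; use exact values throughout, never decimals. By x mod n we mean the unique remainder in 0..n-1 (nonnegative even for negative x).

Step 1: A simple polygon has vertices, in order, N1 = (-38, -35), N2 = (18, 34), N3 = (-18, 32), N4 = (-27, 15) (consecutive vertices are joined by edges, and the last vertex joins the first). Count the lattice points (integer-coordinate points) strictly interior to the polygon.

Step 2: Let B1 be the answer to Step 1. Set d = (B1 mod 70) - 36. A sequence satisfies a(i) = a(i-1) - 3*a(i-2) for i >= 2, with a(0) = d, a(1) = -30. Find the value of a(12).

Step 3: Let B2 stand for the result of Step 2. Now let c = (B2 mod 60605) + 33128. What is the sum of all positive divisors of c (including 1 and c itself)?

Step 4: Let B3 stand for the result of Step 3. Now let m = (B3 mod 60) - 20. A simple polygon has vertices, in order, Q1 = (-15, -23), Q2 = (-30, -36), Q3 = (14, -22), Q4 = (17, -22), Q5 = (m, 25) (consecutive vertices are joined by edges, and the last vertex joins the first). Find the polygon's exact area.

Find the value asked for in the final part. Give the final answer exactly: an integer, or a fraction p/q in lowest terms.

Step 1: cross terms: (-38*34 - 18*-35)=-662, (18*32 - -18*34)=1188, (-18*15 - -27*32)=594, (-27*-35 - -38*15)=1515; twice the area = |2635| = 2635; area = 2635/2; boundary points = 1 + 2 + 1 + 1 = 5; strictly interior points = area - boundary/2 + 1 = 1316; answer 1316
Step 2: B1 = 1316; d = 20; a(2) = 1*(-30) - 3*(20) = -90; iterating: a(2)=-90, a(3)=0, a(4)=270, a(5)=270, a(6)=-540, a(7)=-1350, a(8)=270, a(9)=4320, a(10)=3510, a(11)=-9450, a(12)=-19980; answer -19980
Step 3: B2 = -19980; c = 73753; 73753 = 131 * 563; sigma = (1 + 131) * (1 + 563) = 132 * 564 = 74448; answer 74448
Step 4: B3 = 74448; m = 28; cross terms: (-15*-36 - -30*-23)=-150, (-30*-22 - 14*-36)=1164, (14*-22 - 17*-22)=66, (17*25 - 28*-22)=1041, (28*-23 - -15*25)=-269; twice the area = |1852| = 1852; area = 926; answer 926

926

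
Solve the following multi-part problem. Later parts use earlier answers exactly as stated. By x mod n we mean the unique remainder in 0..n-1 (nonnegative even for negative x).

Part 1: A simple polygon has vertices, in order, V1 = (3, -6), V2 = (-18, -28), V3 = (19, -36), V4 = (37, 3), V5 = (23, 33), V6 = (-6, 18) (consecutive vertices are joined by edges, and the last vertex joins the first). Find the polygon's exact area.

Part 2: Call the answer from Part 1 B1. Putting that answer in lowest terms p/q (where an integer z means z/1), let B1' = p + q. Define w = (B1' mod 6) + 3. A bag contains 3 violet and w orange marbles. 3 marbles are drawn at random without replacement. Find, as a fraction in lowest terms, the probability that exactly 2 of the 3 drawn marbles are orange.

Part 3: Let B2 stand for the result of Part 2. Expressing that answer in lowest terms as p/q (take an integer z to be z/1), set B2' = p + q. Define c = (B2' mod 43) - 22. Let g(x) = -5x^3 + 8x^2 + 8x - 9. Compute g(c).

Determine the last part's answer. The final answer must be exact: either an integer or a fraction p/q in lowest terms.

56927

Part 1: cross terms: (3*-28 - -18*-6)=-192, (-18*-36 - 19*-28)=1180, (19*3 - 37*-36)=1389, (37*33 - 23*3)=1152, (23*18 - -6*33)=612, (-6*-6 - 3*18)=-18; twice the area = |4123| = 4123; area = 4123/2; answer 4123/2
Part 2: B1 = 4123/2; threaded value p + q = 4125; w = 6; total draws C(9,3) = 84; favorable C(6,2)*C(3,1) = 45; P = 15/28; answer 15/28
Part 3: B2 = 15/28; threaded value p + q = 43; c = -22; -5*(-22)^3 + 8*(-22)^2 + 8*(-22)^1 - 9 = (53240) + (3872) + (-176) + (-9) = 56927; answer 56927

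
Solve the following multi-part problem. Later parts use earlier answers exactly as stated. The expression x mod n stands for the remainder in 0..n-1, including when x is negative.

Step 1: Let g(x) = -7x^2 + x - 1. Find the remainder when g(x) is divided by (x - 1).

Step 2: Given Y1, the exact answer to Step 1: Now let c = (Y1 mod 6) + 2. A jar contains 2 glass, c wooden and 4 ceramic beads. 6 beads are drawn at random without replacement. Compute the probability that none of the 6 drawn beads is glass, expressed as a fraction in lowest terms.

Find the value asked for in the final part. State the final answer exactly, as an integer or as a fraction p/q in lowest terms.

7/26

Step 1: remainder = value at the root: -7*(1)^2 + 1*(1)^1 - 1 = (-7) + (1) + (-1) = -7; answer -7
Step 2: Y1 = -7; c = 7; total draws C(13,6) = 1716; favorable C(11,6) = 462; P = 7/26; answer 7/26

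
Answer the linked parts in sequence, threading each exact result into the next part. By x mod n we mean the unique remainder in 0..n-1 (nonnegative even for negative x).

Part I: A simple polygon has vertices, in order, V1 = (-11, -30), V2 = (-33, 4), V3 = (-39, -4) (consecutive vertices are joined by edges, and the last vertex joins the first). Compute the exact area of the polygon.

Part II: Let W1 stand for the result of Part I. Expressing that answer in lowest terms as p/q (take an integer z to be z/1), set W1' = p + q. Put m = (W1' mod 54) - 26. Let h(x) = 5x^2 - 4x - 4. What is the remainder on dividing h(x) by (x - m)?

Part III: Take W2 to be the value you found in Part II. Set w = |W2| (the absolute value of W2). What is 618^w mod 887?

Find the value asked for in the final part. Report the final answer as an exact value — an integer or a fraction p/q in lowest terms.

622

Part I: cross terms: (-11*4 - -33*-30)=-1034, (-33*-4 - -39*4)=288, (-39*-30 - -11*-4)=1126; twice the area = |380| = 380; area = 190; answer 190
Part II: W1 = 190; threaded value p + q = 191; m = 3; remainder = value at the root: 5*(3)^2 - 4*(3)^1 - 4 = (45) + (-12) + (-4) = 29; answer 29
Part III: W2 = 29; w = 29; squarings mod 887: 618^1=618, 618^2=514, 618^4=757, 618^8=47, 618^16=435; 618^29 = 618^1 * 618^4 * 618^8 * 618^16 = 622 (mod 887); answer 622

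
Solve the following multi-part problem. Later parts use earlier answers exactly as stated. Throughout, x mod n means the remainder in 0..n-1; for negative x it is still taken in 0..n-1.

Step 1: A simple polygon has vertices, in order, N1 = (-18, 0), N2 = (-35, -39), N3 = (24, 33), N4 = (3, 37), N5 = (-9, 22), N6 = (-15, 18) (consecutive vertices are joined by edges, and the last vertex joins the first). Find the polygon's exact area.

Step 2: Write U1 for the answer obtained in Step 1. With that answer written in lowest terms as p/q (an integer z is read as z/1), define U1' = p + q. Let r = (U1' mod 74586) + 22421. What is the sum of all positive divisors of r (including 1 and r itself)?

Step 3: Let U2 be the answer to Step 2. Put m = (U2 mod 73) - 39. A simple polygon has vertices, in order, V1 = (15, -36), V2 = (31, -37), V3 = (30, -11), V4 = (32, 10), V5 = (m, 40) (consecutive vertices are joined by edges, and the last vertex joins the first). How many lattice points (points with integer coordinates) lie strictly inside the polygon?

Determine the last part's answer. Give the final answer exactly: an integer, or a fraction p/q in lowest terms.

1213

Step 1: cross terms: (-18*-39 - -35*0)=702, (-35*33 - 24*-39)=-219, (24*37 - 3*33)=789, (3*22 - -9*37)=399, (-9*18 - -15*22)=168, (-15*0 - -18*18)=324; twice the area = |2163| = 2163; area = 2163/2; answer 2163/2
Step 2: U1 = 2163/2; threaded value p + q = 2165; r = 24586; 24586 = 2 * 19 * 647; sigma = (1 + 2) * (1 + 19) * (1 + 647) = 3 * 20 * 648 = 38880; answer 38880
Step 3: U2 = 38880; m = 5; cross terms: (15*-37 - 31*-36)=561, (31*-11 - 30*-37)=769, (30*10 - 32*-11)=652, (32*40 - 5*10)=1230, (5*-36 - 15*40)=-780; twice the area = |2432| = 2432; area = 1216; boundary points = 1 + 1 + 1 + 3 + 2 = 8; strictly interior points = area - boundary/2 + 1 = 1213; answer 1213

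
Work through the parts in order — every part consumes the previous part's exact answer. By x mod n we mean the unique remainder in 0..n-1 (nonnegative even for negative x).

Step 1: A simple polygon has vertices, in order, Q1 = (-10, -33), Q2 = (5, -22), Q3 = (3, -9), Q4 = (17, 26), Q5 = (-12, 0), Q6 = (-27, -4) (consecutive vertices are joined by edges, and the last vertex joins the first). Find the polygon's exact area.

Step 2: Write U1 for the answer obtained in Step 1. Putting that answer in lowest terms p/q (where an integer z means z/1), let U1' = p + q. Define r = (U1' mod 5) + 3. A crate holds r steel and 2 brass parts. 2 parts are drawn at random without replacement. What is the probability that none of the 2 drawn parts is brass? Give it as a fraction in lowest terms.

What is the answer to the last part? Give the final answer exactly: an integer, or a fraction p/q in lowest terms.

3/10

Step 1: cross terms: (-10*-22 - 5*-33)=385, (5*-9 - 3*-22)=21, (3*26 - 17*-9)=231, (17*0 - -12*26)=312, (-12*-4 - -27*0)=48, (-27*-33 - -10*-4)=851; twice the area = |1848| = 1848; area = 924; answer 924
Step 2: U1 = 924; threaded value p + q = 925; r = 3; total draws C(5,2) = 10; favorable C(3,2) = 3; P = 3/10; answer 3/10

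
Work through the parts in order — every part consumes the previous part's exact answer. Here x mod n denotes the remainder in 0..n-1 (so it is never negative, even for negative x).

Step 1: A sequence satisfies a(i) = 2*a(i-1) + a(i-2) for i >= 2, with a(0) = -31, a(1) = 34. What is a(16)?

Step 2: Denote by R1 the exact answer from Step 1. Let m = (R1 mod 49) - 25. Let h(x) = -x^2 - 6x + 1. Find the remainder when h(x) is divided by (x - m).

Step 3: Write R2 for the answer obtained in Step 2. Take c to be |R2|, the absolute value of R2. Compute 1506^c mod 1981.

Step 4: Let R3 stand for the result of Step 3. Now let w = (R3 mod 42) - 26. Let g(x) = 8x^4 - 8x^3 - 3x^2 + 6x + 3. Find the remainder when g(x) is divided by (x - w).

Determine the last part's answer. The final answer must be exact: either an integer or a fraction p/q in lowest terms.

3247978

Step 1: a(2) = 2*(34) + 1*(-31) = 37; iterating: a(2)=37, a(3)=108, a(4)=253, a(5)=614, a(6)=1481, a(7)=3576, a(8)=8633, a(9)=20842, a(10)=50317, a(11)=121476, a(12)=293269, a(13)=708014, a(14)=1709297, a(15)=4126608, a(16)=9962513; answer 9962513
Step 2: R1 = 9962513; m = 4; remainder = value at the root: -1*(4)^2 - 6*(4)^1 + 1 = (-16) + (-24) + (1) = -39; answer -39
Step 3: R2 = -39; c = 39; squarings mod 1981: 1506^1=1506, 1506^2=1772, 1506^4=99, 1506^8=1877, 1506^16=911, 1506^32=1863; 1506^39 = 1506^1 * 1506^2 * 1506^4 * 1506^32 = 337 (mod 1981); answer 337
Step 4: R3 = 337; w = -25; remainder = value at the root: 8*(-25)^4 - 8*(-25)^3 - 3*(-25)^2 + 6*(-25)^1 + 3 = (3125000) + (125000) + (-1875) + (-150) + (3) = 3247978; answer 3247978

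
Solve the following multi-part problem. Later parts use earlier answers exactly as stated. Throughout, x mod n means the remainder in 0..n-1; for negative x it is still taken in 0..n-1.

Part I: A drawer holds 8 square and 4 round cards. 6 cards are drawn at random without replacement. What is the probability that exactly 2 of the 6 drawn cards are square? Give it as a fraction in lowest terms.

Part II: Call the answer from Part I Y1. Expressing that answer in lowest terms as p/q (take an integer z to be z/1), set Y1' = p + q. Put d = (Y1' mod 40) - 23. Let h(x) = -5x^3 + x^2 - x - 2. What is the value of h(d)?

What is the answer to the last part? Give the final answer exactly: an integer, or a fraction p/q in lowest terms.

Part I: total draws C(12,6) = 924; favorable C(8,2)*C(4,4) = 28; P = 1/33; answer 1/33
Part II: Y1 = 1/33; threaded value p + q = 34; d = 11; -5*(11)^3 + 1*(11)^2 - 1*(11)^1 - 2 = (-6655) + (121) + (-11) + (-2) = -6547; answer -6547

-6547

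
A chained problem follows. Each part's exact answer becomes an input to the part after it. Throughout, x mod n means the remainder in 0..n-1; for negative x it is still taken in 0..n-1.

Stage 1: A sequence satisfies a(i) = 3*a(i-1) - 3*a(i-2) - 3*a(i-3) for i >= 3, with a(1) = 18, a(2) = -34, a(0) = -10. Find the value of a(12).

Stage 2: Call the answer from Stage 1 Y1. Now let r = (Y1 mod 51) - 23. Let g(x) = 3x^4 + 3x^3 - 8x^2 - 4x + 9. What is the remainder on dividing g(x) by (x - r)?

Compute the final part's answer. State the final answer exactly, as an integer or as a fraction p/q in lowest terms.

Stage 1: a(3) = 3*(-34) - 3*(18) - 3*(-10) = -126; iterating: a(3)=-126, a(4)=-330, a(5)=-510, a(6)=-162, a(7)=2034, a(8)=8118, a(9)=18738, a(10)=25758, a(11)=-3294, a(12)=-143370; answer -143370
Stage 2: Y1 = -143370; r = 19; remainder = value at the root: 3*(19)^4 + 3*(19)^3 - 8*(19)^2 - 4*(19)^1 + 9 = (390963) + (20577) + (-2888) + (-76) + (9) = 408585; answer 408585

408585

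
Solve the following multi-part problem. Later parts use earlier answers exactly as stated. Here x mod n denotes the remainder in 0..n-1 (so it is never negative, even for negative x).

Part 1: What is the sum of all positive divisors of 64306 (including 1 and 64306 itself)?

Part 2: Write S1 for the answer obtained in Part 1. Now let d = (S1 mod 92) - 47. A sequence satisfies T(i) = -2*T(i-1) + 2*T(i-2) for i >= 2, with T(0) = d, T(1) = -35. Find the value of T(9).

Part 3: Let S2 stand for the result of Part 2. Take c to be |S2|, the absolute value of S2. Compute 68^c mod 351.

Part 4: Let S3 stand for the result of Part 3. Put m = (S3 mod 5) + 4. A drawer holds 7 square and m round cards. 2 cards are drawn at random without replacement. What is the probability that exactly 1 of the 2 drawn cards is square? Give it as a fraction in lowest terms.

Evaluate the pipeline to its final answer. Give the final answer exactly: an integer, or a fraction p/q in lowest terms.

7/13

Part 1: 64306 = 2 * 11 * 37 * 79; sigma = (1 + 2) * (1 + 11) * (1 + 37) * (1 + 79) = 3 * 12 * 38 * 80 = 109440; answer 109440
Part 2: S1 = 109440; d = 5; T(2) = -2*(-35) + 2*(5) = 80; iterating: T(2)=80, T(3)=-230, T(4)=620, T(5)=-1700, T(6)=4640, T(7)=-12680, T(8)=34640, T(9)=-94640; answer -94640
Part 3: S2 = -94640; c = 94640; squarings mod 351: 68^1=68, 68^2=61, 68^4=211, 68^8=295, 68^16=328, 68^32=178, 68^64=94, 68^128=61, 68^256=211, 68^512=295, 68^1024=328, 68^2048=178, 68^4096=94, 68^8192=61, 68^16384=211, 68^32768=295, 68^65536=328; 68^94640 = 68^16 * 68^32 * 68^128 * 68^256 * 68^4096 * 68^8192 * 68^16384 * 68^65536 = 178 (mod 351); answer 178
Part 4: S3 = 178; m = 7; total draws C(14,2) = 91; favorable C(7,1)*C(7,1) = 49; P = 7/13; answer 7/13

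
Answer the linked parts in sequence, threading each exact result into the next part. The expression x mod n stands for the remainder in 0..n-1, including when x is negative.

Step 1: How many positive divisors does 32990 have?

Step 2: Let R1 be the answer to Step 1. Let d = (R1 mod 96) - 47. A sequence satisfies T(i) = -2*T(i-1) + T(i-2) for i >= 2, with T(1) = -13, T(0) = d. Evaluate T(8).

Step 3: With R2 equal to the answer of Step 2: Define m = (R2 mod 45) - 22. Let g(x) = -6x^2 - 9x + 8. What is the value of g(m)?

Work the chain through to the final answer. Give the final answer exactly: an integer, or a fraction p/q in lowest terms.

-52

Step 1: 32990 = 2 * 5 * 3299; number of divisors = (1+1) * (1+1) * (1+1) = 8; answer 8
Step 2: R1 = 8; d = -39; T(2) = -2*(-13) + 1*(-39) = -13; iterating: T(2)=-13, T(3)=13, T(4)=-39, T(5)=91, T(6)=-221, T(7)=533, T(8)=-1287; answer -1287
Step 3: R2 = -1287; m = -4; -6*(-4)^2 - 9*(-4)^1 + 8 = (-96) + (36) + (8) = -52; answer -52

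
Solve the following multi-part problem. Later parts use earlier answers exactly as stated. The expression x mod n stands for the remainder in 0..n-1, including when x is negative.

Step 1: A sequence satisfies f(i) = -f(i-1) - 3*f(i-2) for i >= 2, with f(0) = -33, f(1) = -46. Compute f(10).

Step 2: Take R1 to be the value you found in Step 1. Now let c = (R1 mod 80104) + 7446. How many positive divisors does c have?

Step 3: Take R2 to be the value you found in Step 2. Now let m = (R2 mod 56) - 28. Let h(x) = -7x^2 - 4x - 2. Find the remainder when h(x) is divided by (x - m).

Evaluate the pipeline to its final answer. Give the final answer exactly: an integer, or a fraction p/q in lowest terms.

-98

Step 1: f(2) = -1*(-46) - 3*(-33) = 145; iterating: f(2)=145, f(3)=-7, f(4)=-428, f(5)=449, f(6)=835, f(7)=-2182, f(8)=-323, f(9)=6869, f(10)=-5900; answer -5900
Step 2: R1 = -5900; c = 81650; 81650 = 2 * 5^2 * 23 * 71; number of divisors = (1+1) * (2+1) * (1+1) * (1+1) = 24; answer 24
Step 3: R2 = 24; m = -4; remainder = value at the root: -7*(-4)^2 - 4*(-4)^1 - 2 = (-112) + (16) + (-2) = -98; answer -98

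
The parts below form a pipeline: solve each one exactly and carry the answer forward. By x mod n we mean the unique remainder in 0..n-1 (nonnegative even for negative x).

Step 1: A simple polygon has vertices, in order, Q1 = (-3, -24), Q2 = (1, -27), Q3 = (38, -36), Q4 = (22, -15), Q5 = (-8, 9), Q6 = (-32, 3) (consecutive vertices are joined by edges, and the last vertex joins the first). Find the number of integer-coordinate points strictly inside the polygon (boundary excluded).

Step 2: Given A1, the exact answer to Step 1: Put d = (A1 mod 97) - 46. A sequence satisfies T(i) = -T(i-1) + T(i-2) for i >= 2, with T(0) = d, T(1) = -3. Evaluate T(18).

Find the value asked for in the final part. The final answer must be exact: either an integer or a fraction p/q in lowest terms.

9349

Step 1: cross terms: (-3*-27 - 1*-24)=105, (1*-36 - 38*-27)=990, (38*-15 - 22*-36)=222, (22*9 - -8*-15)=78, (-8*3 - -32*9)=264, (-32*-24 - -3*3)=777; twice the area = |2436| = 2436; area = 1218; boundary points = 1 + 1 + 1 + 6 + 6 + 1 = 16; strictly interior points = area - boundary/2 + 1 = 1211; answer 1211
Step 2: A1 = 1211; d = 1; T(2) = -1*(-3) + 1*(1) = 4; iterating: T(2)=4, T(3)=-7, T(4)=11, T(5)=-18, T(6)=29, T(7)=-47, T(8)=76, T(9)=-123, T(10)=199, T(11)=-322, T(12)=521, T(13)=-843, T(14)=1364, T(15)=-2207, T(16)=3571, T(17)=-5778, T(18)=9349; answer 9349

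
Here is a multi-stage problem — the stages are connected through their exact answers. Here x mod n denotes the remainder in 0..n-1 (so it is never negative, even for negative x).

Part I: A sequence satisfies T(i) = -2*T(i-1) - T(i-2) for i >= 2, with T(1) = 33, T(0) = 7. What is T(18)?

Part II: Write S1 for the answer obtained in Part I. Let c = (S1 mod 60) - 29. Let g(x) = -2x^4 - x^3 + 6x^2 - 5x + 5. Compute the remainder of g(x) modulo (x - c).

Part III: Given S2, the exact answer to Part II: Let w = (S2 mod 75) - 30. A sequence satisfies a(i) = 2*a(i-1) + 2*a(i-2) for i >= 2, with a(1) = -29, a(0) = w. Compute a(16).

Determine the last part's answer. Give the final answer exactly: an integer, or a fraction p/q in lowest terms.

-80654336

Part I: T(2) = -2*(33) - 1*(7) = -73; iterating: T(2)=-73, T(3)=113, T(4)=-153, T(5)=193, T(6)=-233, T(7)=273, T(8)=-313, T(9)=353, T(10)=-393, T(11)=433, T(12)=-473, T(13)=513, T(14)=-553, T(15)=593, T(16)=-633, T(17)=673, T(18)=-713; answer -713
Part II: S1 = -713; c = -22; remainder = value at the root: -2*(-22)^4 - 1*(-22)^3 + 6*(-22)^2 - 5*(-22)^1 + 5 = (-468512) + (10648) + (2904) + (110) + (5) = -454845; answer -454845
Part III: S2 = -454845; w = 0; a(2) = 2*(-29) + 2*(0) = -58; iterating: a(2)=-58, a(3)=-174, a(4)=-464, a(5)=-1276, a(6)=-3480, a(7)=-9512, a(8)=-25984, a(9)=-70992, a(10)=-193952, a(11)=-529888, a(12)=-1447680, a(13)=-3955136, a(14)=-10805632, a(15)=-29521536, a(16)=-80654336; answer -80654336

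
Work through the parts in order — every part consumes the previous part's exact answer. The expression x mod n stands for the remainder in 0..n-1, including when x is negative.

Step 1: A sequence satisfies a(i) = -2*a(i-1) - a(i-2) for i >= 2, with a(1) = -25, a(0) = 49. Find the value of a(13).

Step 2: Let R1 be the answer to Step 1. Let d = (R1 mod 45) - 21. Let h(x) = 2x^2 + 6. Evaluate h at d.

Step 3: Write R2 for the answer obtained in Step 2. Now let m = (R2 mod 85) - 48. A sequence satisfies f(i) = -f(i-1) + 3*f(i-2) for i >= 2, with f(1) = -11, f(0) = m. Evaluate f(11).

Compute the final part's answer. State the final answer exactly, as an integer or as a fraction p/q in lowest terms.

Step 1: a(2) = -2*(-25) - 1*(49) = 1; iterating: a(2)=1, a(3)=23, a(4)=-47, a(5)=71, a(6)=-95, a(7)=119, a(8)=-143, a(9)=167, a(10)=-191, a(11)=215, a(12)=-239, a(13)=263; answer 263
Step 2: R1 = 263; d = 17; 2*(17)^2 + 6 = (578) + (6) = 584; answer 584
Step 3: R2 = 584; m = 26; f(2) = -1*(-11) + 3*(26) = 89; iterating: f(2)=89, f(3)=-122, f(4)=389, f(5)=-755, f(6)=1922, f(7)=-4187, f(8)=9953, f(9)=-22514, f(10)=52373, f(11)=-119915; answer -119915

-119915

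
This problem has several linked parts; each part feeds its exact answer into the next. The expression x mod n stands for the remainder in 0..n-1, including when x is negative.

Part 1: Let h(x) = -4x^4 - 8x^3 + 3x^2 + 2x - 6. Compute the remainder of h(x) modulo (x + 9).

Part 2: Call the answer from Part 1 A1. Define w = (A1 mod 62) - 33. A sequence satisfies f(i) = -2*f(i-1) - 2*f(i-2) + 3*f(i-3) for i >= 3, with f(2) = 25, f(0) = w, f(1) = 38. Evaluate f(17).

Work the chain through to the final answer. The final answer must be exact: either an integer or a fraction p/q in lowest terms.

Part 1: remainder = value at the root: -4*(-9)^4 - 8*(-9)^3 + 3*(-9)^2 + 2*(-9)^1 - 6 = (-26244) + (5832) + (243) + (-18) + (-6) = -20193; answer -20193
Part 2: A1 = -20193; w = -14; f(3) = -2*(25) - 2*(38) + 3*(-14) = -168; iterating: f(3)=-168, f(4)=400, f(5)=-389, f(6)=-526, f(7)=3030, f(8)=-6175, f(9)=4712, f(10)=12016, f(11)=-51981, f(12)=94066, f(13)=-48122, f(14)=-247831, f(15)=874104, f(16)=-1396912, f(17)=302123; answer 302123

302123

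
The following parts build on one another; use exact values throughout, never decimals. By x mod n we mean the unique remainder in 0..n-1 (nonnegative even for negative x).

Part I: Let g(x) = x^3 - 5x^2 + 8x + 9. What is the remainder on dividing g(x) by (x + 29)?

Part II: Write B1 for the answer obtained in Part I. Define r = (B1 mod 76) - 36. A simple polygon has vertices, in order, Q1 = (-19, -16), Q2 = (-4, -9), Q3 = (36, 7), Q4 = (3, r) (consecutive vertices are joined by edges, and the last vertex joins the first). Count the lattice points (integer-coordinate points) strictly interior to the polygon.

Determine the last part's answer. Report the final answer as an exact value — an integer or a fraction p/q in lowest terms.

Part I: remainder = value at the root: 1*(-29)^3 - 5*(-29)^2 + 8*(-29)^1 + 9 = (-24389) + (-4205) + (-232) + (9) = -28817; answer -28817
Part II: B1 = -28817; r = 27; cross terms: (-19*-9 - -4*-16)=107, (-4*7 - 36*-9)=296, (36*27 - 3*7)=951, (3*-16 - -19*27)=465; twice the area = |1819| = 1819; area = 1819/2; boundary points = 1 + 8 + 1 + 1 = 11; strictly interior points = area - boundary/2 + 1 = 905; answer 905

905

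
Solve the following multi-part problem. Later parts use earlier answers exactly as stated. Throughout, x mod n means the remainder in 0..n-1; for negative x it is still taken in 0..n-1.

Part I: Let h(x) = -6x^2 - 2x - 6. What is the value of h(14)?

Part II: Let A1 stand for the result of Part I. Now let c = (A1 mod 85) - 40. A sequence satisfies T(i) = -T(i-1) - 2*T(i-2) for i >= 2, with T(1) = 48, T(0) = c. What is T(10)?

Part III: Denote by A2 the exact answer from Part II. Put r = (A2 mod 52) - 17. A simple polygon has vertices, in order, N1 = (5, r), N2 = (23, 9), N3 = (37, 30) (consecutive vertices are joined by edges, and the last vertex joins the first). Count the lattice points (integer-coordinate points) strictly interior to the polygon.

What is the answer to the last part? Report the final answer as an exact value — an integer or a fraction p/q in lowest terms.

Part I: -6*(14)^2 - 2*(14)^1 - 6 = (-1176) + (-28) + (-6) = -1210; answer -1210
Part II: A1 = -1210; c = 25; T(2) = -1*(48) - 2*(25) = -98; iterating: T(2)=-98, T(3)=2, T(4)=194, T(5)=-198, T(6)=-190, T(7)=586, T(8)=-206, T(9)=-966, T(10)=1378; answer 1378
Part III: A2 = 1378; r = 9; cross terms: (5*9 - 23*9)=-162, (23*30 - 37*9)=357, (37*9 - 5*30)=183; twice the area = |378| = 378; area = 189; boundary points = 18 + 7 + 1 = 26; strictly interior points = area - boundary/2 + 1 = 177; answer 177

177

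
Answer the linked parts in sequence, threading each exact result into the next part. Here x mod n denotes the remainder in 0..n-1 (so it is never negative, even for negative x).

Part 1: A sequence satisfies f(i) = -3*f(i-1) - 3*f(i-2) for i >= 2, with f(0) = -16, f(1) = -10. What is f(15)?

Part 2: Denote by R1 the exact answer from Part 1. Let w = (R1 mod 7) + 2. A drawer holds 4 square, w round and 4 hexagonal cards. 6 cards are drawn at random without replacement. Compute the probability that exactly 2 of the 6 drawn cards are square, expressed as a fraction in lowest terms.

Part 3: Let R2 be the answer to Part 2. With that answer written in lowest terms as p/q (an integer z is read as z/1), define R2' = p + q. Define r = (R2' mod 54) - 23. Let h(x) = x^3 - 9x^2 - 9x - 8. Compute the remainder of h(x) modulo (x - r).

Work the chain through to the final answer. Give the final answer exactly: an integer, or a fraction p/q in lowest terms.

Part 1: f(2) = -3*(-10) - 3*(-16) = 78; iterating: f(2)=78, f(3)=-204, f(4)=378, f(5)=-522, f(6)=432, f(7)=270, f(8)=-2106, f(9)=5508, f(10)=-10206, f(11)=14094, f(12)=-11664, f(13)=-7290, f(14)=56862, f(15)=-148716; answer -148716
Part 2: R1 = -148716; w = 8; total draws C(16,6) = 8008; favorable C(4,2)*C(12,4) = 2970; P = 135/364; answer 135/364
Part 3: R2 = 135/364; threaded value p + q = 499; r = -10; remainder = value at the root: 1*(-10)^3 - 9*(-10)^2 - 9*(-10)^1 - 8 = (-1000) + (-900) + (90) + (-8) = -1818; answer -1818

-1818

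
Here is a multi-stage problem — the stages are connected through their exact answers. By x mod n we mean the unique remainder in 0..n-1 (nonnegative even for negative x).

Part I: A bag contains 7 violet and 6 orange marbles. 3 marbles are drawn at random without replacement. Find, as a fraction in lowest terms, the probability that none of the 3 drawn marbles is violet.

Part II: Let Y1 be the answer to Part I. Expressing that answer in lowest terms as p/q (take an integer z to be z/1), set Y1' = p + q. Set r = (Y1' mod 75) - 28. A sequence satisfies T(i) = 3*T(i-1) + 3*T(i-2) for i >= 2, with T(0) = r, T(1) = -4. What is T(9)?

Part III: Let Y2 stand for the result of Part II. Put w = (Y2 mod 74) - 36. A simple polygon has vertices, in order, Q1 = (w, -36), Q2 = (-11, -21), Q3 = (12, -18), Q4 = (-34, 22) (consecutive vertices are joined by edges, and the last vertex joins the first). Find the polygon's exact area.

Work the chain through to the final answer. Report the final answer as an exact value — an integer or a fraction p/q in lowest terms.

Part I: total draws C(13,3) = 286; favorable C(6,3) = 20; P = 10/143; answer 10/143
Part II: Y1 = 10/143; threaded value p + q = 153; r = -25; T(2) = 3*(-4) + 3*(-25) = -87; iterating: T(2)=-87, T(3)=-273, T(4)=-1080, T(5)=-4059, T(6)=-15417, T(7)=-58428, T(8)=-221535, T(9)=-839889; answer -839889
Part III: Y2 = -839889; w = -25; cross terms: (-25*-21 - -11*-36)=129, (-11*-18 - 12*-21)=450, (12*22 - -34*-18)=-348, (-34*-36 - -25*22)=1774; twice the area = |2005| = 2005; area = 2005/2; answer 2005/2

2005/2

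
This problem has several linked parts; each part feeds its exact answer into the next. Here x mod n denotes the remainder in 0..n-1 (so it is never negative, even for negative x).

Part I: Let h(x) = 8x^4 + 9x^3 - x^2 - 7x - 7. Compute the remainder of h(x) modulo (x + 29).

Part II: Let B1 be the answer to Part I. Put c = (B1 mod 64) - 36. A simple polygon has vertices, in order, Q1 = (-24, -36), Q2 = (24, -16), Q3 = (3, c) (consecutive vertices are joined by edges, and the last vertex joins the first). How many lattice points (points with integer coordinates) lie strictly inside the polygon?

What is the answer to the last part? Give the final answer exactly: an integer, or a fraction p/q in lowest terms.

Part I: remainder = value at the root: 8*(-29)^4 + 9*(-29)^3 - 1*(-29)^2 - 7*(-29)^1 - 7 = (5658248) + (-219501) + (-841) + (203) + (-7) = 5438102; answer 5438102
Part II: B1 = 5438102; c = -14; cross terms: (-24*-16 - 24*-36)=1248, (24*-14 - 3*-16)=-288, (3*-36 - -24*-14)=-444; twice the area = |516| = 516; area = 258; boundary points = 4 + 1 + 1 = 6; strictly interior points = area - boundary/2 + 1 = 256; answer 256

256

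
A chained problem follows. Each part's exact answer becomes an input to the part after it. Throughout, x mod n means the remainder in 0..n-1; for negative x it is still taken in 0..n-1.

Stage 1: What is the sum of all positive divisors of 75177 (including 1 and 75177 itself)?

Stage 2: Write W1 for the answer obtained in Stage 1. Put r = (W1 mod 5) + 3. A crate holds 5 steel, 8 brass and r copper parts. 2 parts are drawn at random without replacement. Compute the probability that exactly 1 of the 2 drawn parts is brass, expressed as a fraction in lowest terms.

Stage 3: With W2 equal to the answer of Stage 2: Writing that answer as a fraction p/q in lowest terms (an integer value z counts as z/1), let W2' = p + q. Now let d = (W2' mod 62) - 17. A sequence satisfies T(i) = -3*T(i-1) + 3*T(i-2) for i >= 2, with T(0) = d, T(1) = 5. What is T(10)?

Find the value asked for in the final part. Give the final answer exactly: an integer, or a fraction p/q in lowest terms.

Stage 1: 75177 = 3^2 * 8353; sigma = (1 + 3 + 9) * (1 + 8353) = 13 * 8354 = 108602; answer 108602
Stage 2: W1 = 108602; r = 5; total draws C(18,2) = 153; favorable C(8,1)*C(10,1) = 80; P = 80/153; answer 80/153
Stage 3: W2 = 80/153; threaded value p + q = 233; d = 30; T(2) = -3*(5) + 3*(30) = 75; iterating: T(2)=75, T(3)=-210, T(4)=855, T(5)=-3195, T(6)=12150, T(7)=-46035, T(8)=174555, T(9)=-661770, T(10)=2508975; answer 2508975

2508975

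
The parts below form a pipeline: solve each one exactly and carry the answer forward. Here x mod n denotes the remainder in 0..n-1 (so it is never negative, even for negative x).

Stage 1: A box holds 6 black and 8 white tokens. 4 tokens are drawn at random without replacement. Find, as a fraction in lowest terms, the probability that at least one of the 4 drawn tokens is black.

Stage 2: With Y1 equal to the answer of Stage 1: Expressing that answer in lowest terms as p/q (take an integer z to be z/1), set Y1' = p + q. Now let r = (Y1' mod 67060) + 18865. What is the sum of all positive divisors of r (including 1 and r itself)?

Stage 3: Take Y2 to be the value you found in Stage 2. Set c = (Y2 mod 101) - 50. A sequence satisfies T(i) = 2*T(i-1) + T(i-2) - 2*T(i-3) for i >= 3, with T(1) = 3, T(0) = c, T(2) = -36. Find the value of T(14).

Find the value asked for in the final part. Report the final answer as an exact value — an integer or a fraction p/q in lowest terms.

-212976

Stage 1: total draws C(14,4) = 1001; complement C(8,4) = 70; favorable 1001 - 70 = 931; P = 133/143; answer 133/143
Stage 2: Y1 = 133/143; threaded value p + q = 276; r = 19141; 19141 is prime, so its only divisors are 1 and 19141; sigma = 1 + 19141 = 19142; answer 19142
Stage 3: Y2 = 19142; c = 3; T(3) = 2*(-36) + 1*(3) - 2*(3) = -75; iterating: T(3)=-75, T(4)=-192, T(5)=-387, T(6)=-816, T(7)=-1635, T(8)=-3312, T(9)=-6627, T(10)=-13296, T(11)=-26595, T(12)=-53232, T(13)=-106467, T(14)=-212976; answer -212976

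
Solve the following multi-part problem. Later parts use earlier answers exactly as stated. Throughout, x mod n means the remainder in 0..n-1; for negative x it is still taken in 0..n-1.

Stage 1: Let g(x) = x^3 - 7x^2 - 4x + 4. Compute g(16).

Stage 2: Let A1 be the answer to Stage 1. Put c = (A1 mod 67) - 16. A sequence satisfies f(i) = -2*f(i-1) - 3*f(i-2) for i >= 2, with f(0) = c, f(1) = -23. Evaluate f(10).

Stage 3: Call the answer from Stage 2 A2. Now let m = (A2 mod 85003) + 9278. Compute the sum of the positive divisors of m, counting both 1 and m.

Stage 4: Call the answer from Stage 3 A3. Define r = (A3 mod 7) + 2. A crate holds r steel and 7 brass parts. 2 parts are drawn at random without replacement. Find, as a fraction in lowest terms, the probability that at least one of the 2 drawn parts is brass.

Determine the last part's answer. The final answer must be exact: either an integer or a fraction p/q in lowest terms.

Stage 1: 1*(16)^3 - 7*(16)^2 - 4*(16)^1 + 4 = (4096) + (-1792) + (-64) + (4) = 2244; answer 2244
Stage 2: A1 = 2244; c = 17; f(2) = -2*(-23) - 3*(17) = -5; iterating: f(2)=-5, f(3)=79, f(4)=-143, f(5)=49, f(6)=331, f(7)=-809, f(8)=625, f(9)=1177, f(10)=-4229; answer -4229
Stage 3: A2 = -4229; m = 90052; 90052 = 2^2 * 47 * 479; sigma = (1 + 2 + 4) * (1 + 47) * (1 + 479) = 7 * 48 * 480 = 161280; answer 161280
Stage 4: A3 = 161280; r = 2; total draws C(9,2) = 36; complement C(2,2) = 1; favorable 36 - 1 = 35; P = 35/36; answer 35/36

35/36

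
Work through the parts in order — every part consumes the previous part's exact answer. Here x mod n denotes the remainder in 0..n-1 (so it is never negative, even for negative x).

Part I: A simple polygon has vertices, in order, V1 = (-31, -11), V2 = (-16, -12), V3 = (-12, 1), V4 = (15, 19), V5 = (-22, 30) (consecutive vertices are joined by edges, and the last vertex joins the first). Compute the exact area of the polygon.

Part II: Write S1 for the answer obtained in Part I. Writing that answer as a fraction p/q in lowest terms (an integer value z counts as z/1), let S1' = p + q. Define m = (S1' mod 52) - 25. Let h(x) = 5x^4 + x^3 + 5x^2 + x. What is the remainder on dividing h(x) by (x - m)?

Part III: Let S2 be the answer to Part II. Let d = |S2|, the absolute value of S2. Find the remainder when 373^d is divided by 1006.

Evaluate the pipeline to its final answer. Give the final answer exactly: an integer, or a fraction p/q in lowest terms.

Part I: cross terms: (-31*-12 - -16*-11)=196, (-16*1 - -12*-12)=-160, (-12*19 - 15*1)=-243, (15*30 - -22*19)=868, (-22*-11 - -31*30)=1172; twice the area = |1833| = 1833; area = 1833/2; answer 1833/2
Part II: S1 = 1833/2; threaded value p + q = 1835; m = -10; remainder = value at the root: 5*(-10)^4 + 1*(-10)^3 + 5*(-10)^2 + 1*(-10)^1 = (50000) + (-1000) + (500) + (-10) = 49490; answer 49490
Part III: S2 = 49490; d = 49490; squarings mod 1006: 373^1=373, 373^2=301, 373^4=61, 373^8=703, 373^16=263, 373^32=761, 373^64=671, 373^128=559, 373^256=621, 373^512=343, 373^1024=953, 373^2048=797, 373^4096=423, 373^8192=867, 373^16384=207, 373^32768=597; 373^49490 = 373^2 * 373^16 * 373^64 * 373^256 * 373^16384 * 373^32768 = 899 (mod 1006); answer 899

899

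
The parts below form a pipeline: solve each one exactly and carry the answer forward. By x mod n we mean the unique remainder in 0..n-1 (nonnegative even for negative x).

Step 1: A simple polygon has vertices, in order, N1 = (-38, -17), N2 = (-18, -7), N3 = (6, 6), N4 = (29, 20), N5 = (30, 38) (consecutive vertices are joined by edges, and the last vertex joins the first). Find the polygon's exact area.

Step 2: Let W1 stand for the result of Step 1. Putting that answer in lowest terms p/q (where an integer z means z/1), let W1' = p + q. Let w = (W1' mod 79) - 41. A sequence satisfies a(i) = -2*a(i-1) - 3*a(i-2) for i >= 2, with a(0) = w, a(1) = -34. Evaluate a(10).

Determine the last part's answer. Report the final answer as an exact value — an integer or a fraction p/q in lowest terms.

6698

Step 1: cross terms: (-38*-7 - -18*-17)=-40, (-18*6 - 6*-7)=-66, (6*20 - 29*6)=-54, (29*38 - 30*20)=502, (30*-17 - -38*38)=934; twice the area = |1276| = 1276; area = 638; answer 638
Step 2: W1 = 638; threaded value p + q = 639; w = -34; a(2) = -2*(-34) - 3*(-34) = 170; iterating: a(2)=170, a(3)=-238, a(4)=-34, a(5)=782, a(6)=-1462, a(7)=578, a(8)=3230, a(9)=-8194, a(10)=6698; answer 6698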